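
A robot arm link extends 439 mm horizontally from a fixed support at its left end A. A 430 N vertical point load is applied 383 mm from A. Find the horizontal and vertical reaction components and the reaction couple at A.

ΣF_x = 0: A_x = 0.
ΣF_y = 0: A_y − 430 = 0 → A_y = 430.0 N.
ΣM about A: M_A − 430·383 = 0 → M_A = 164700 N·mm.

A_x = 0, A_y = 430.0 N, M_A = 164700 N·mm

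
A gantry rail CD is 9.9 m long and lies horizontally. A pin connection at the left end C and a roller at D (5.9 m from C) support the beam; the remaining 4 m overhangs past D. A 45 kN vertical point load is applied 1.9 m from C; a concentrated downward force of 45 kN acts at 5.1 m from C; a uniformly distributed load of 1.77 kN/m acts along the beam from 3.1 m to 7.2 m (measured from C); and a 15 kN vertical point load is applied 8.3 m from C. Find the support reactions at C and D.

Resultant of the distributed load: 1.77 × 4.1 = 7.257 kN at 5.15 m from C.
Taking moments about C: D_y·5.9 − 45·1.9 − 45·5.1 − (1.77·4.1)·5.15 − 15·8.3 = 0 → D_y = 476.87355/5.9 = 80.826 ≈ 80.83 kN.
ΣF_y = 0: C_y + 80.826 − 45 − 45 − 1.77·4.1 − 15 = 0 → C_y = 31.43 kN.
ΣF_x = 0: no horizontal applied forces, so C_x = 0.

C_x = 0, C_y = 31.43 kN, D_y = 80.83 kN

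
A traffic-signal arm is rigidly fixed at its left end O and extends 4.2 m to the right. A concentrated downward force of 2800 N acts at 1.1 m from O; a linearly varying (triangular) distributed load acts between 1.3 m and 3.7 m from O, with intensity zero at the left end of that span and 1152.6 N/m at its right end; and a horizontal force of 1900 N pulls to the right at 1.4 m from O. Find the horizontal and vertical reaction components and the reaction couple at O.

Resultant of the triangular load: ½ × 1152.6 × 2.4 = 1383.12 N, acting at 2.9 m from O (one-third of the span from the peak).
ΣF_x = 0: O_x + 1900 = 0 → O_x = -1900 N.
ΣF_y = 0: O_y − 2800 − ½·1152.6·2.4 = 0 → O_y = 4183 N.
ΣM about O: M_O − 2800·1.1 − (½·1152.6·2.4)·2.9 = 0 → M_O = 7091 N·m.

O_x = -1900 N, O_y = 4183 N, M_O = 7091 N·m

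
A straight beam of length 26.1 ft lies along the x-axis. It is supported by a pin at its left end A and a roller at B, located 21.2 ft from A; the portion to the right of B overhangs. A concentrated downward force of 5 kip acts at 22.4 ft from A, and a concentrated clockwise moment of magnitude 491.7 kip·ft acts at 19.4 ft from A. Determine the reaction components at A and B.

A_x = 0, A_y = -23.48 kip, B_y = 28.48 kip

ΣM about A: B_y·21.2 − 5·22.4 − 491.7 = 0 → B_y = 603.7/21.2 = 28.4764 ≈ 28.48 kip.
ΣF_y = 0: A_y + 28.4764 − 5 = 0 → A_y = -23.48 kip.
ΣF_x = 0: no horizontal applied forces, so A_x = 0.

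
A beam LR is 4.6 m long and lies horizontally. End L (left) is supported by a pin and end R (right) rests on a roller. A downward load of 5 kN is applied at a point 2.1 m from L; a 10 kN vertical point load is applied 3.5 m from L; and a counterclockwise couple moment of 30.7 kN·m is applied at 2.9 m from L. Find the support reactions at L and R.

ΣM about L: R_y·4.6 − 5·2.1 − 10·3.5 + 30.7 = 0 → R_y = 14.8/4.6 = 3.21739 ≈ 3.217 kN.
ΣF_y = 0: L_y + 3.21739 − 5 − 10 = 0 → L_y = 11.78 kN.
ΣF_x = 0: no horizontal applied forces, so L_x = 0.

L_x = 0, L_y = 11.78 kN, R_y = 3.217 kN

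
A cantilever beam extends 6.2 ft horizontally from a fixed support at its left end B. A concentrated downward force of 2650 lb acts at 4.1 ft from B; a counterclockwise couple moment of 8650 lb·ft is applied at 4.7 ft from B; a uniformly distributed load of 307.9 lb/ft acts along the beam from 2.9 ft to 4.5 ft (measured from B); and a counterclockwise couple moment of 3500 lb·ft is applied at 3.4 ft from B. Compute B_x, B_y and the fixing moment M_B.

B_x = 0, B_y = 3143 lb, M_B = 537.8 lb·ft

Resultant of the distributed load: 307.9 × 1.6 = 492.64 lb at 3.7 ft from B.
ΣF_x = 0: B_x = 0.
ΣF_y = 0: B_y − 2650 − 307.9·1.6 = 0 → B_y = 3143 lb.
ΣM about B: M_B − 2650·4.1 + 8650 − (307.9·1.6)·3.7 + 3500 = 0 → M_B = 537.8 lb·ft.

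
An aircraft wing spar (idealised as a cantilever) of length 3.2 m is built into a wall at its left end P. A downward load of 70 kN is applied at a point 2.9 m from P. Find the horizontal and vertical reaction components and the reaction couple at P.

ΣF_x = 0: P_x = 0.
ΣF_y = 0: P_y − 70 = 0 → P_y = 70.00 kN.
ΣM about P: M_P − 70·2.9 = 0 → M_P = 203.0 kN·m.

P_x = 0, P_y = 70.00 kN, M_P = 203.0 kN·m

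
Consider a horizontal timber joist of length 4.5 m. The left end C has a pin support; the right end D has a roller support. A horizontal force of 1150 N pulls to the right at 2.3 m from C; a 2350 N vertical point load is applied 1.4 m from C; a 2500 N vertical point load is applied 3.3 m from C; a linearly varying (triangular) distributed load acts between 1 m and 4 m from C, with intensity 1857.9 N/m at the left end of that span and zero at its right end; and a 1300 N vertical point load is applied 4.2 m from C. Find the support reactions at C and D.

C_x = -1150 N, C_y = 3920 N, D_y = 5016 N

Resultant of the triangular load: ½ × 1857.9 × 3 = 2786.85 N, acting at 2 m from C (one-third of the span from the peak).
Moments about C: D_y·4.5 − 2350·1.4 − 2500·3.3 − (½·1857.9·3)·2 − 1300·4.2 = 0 → D_y = 22573.7/4.5 = 5016.38 ≈ 5016 N.
ΣF_y = 0: C_y + 5016.38 − 2350 − 2500 − ½·1857.9·3 − 1300 = 0 → C_y = 3920 N.
ΣF_x = 0: C_x + 1150 = 0 → C_x = -1150 N.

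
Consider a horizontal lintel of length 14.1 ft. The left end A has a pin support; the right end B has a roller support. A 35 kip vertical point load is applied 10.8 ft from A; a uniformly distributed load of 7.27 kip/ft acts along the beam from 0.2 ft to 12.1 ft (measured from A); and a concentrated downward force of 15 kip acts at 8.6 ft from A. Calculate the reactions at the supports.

A_x = 0, A_y = 62.82 kip, B_y = 73.69 kip

Resultant of the distributed load: 7.27 × 11.9 = 86.513 kip at 6.15 ft from A.
ΣM about A: B_y·14.1 − 35·10.8 − (7.27·11.9)·6.15 − 15·8.6 = 0 → B_y = 1039.05495/14.1 = 73.6918 ≈ 73.69 kip.
ΣF_y = 0: A_y + 73.6918 − 35 − 7.27·11.9 − 15 = 0 → A_y = 62.82 kip.
ΣF_x = 0: no horizontal applied forces, so A_x = 0.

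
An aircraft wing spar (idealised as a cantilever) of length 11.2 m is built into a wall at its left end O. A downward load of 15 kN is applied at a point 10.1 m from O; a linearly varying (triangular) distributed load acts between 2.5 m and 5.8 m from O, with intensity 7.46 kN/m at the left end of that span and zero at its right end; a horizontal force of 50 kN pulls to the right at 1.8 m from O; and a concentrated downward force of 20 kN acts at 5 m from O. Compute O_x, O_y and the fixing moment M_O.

O_x = -50.00 kN, O_y = 47.31 kN, M_O = 295.8 kN·m

Resultant of the triangular load: ½ × 7.46 × 3.3 = 12.309 kN, acting at 3.6 m from O (one-third of the span from the peak).
ΣF_x = 0: O_x + 50 = 0 → O_x = -50.00 kN.
ΣF_y = 0: O_y − 15 − ½·7.46·3.3 − 20 = 0 → O_y = 47.31 kN.
ΣM about O: M_O − 15·10.1 − (½·7.46·3.3)·3.6 − 20·5 = 0 → M_O = 295.8 kN·m.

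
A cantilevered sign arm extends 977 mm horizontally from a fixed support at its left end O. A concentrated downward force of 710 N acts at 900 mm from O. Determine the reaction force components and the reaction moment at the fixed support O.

O_x = 0, O_y = 710.0 N, M_O = 639000 N·mm

ΣF_x = 0: O_x = 0.
ΣF_y = 0: O_y − 710 = 0 → O_y = 710.0 N.
ΣM about O: M_O − 710·900 = 0 → M_O = 639000 N·mm.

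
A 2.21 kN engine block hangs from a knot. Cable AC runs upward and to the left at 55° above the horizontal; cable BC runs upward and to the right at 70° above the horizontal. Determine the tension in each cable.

ΣF_x = 0: −T_AC·cos55° + T_BC·cos70° = 0 → T_BC = 1.67703·T_AC.
ΣF_y = 0: T_AC·sin55° + T_BC·sin70° = 2.21.
Substitute: T_AC·(0.819152 + 1.67703·0.939693) = 2.21 → T_AC = 0.922738 ≈ 0.9227 kN.
Then T_BC = 1.67703 × 0.922738 = 1.547 kN.

T_AC = 0.9227 kN, T_BC = 1.547 kN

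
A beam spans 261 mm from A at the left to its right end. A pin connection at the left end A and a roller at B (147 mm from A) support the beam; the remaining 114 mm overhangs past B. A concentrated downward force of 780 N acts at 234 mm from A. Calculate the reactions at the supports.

A_x = 0, A_y = -461.6 N, B_y = 1242 N

ΣM about A: B_y·147 − 780·234 = 0 → B_y = 182520/147 = 1241.63 ≈ 1242 N.
ΣF_y = 0: A_y + 1241.63 − 780 = 0 → A_y = -461.6 N.
ΣF_x = 0: no horizontal applied forces, so A_x = 0.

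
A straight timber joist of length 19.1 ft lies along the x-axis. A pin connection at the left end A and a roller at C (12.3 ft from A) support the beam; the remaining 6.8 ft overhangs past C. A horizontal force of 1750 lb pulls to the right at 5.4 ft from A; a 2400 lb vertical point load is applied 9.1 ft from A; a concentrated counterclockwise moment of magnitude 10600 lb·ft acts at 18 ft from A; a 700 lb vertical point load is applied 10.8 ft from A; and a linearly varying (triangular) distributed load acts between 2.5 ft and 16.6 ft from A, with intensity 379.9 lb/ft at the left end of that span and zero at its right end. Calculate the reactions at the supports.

A_x = -1750 lb, A_y = 2682 lb, C_y = 3096 lb

Resultant of the triangular load: ½ × 379.9 × 14.1 = 2678.295 lb, acting at 7.2 ft from A (one-third of the span from the peak).
Taking moments about A: C_y·12.3 − 2400·9.1 + 10600 − 700·10.8 − (½·379.9·14.1)·7.2 = 0 → C_y = 38083.724/12.3 = 3096.24 ≈ 3096 lb.
ΣF_y = 0: A_y + 3096.24 − 2400 − 700 − ½·379.9·14.1 = 0 → A_y = 2682 lb.
ΣF_x = 0: A_x + 1750 = 0 → A_x = -1750 lb.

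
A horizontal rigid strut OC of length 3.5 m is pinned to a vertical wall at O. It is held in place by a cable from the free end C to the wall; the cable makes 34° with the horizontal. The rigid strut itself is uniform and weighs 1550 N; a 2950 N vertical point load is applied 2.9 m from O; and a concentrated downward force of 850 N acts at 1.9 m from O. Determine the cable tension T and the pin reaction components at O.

T = 6582 N, O_x = 5457 N, O_y = 1669 N

ΣM about O: T·sin34°·3.5 − 1550·1.75 − 2950·2.9 − 850·1.9 = 0 → T = 12882.5/(3.5·0.559193) = 6582.19 ≈ 6582 N.
ΣF_x = 0: O_x − T·cos34° = 0 → O_x = 6582.19 × 0.829038 = 5457 N.
ΣF_y = 0: O_y + T·sin34° − 1550 − 2950 − 850 = 0 → O_y = 5350 − 6582.19 × 0.559193 = 1669 N.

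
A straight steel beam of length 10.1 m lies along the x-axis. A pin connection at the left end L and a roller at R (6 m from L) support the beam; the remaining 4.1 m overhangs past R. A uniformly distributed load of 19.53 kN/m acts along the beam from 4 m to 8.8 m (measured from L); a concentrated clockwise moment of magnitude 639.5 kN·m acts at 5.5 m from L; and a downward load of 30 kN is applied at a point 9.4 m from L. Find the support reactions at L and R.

Resultant of the distributed load: 19.53 × 4.8 = 93.744 kN at 6.4 m from L.
ΣM about L: R_y·6 − (19.53·4.8)·6.4 − 639.5 − 30·9.4 = 0 → R_y = 1521.4616/6 = 253.577 ≈ 253.6 kN.
ΣF_y = 0: L_y + 253.577 − 19.53·4.8 − 30 = 0 → L_y = -129.8 kN.
ΣF_x = 0: no horizontal applied forces, so L_x = 0.

L_x = 0, L_y = -129.8 kN, R_y = 253.6 kN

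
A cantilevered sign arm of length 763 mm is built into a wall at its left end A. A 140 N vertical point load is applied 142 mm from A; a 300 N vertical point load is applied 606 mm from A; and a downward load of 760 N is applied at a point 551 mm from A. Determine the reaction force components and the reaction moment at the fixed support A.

A_x = 0, A_y = 1200 N, M_A = 620400 N·mm

ΣF_x = 0: A_x = 0.
ΣF_y = 0: A_y − 140 − 300 − 760 = 0 → A_y = 1200 N.
ΣM about A: M_A − 140·142 − 300·606 − 760·551 = 0 → M_A = 620400 N·mm.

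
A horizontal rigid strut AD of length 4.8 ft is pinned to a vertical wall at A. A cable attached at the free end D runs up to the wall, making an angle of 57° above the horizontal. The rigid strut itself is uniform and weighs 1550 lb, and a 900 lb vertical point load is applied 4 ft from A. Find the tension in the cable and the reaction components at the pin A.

T = 1818 lb, A_x = 990.3 lb, A_y = 925.0 lb

ΣM about A: T·sin57°·4.8 − 1550·2.4 − 900·4 = 0 → T = 7320/(4.8·0.838671) = 1818.35 ≈ 1818 lb.
ΣF_x = 0: A_x − T·cos57° = 0 → A_x = 1818.35 × 0.544639 = 990.3 lb.
ΣF_y = 0: A_y + T·sin57° − 1550 − 900 = 0 → A_y = 2450 − 1818.35 × 0.838671 = 925.0 lb.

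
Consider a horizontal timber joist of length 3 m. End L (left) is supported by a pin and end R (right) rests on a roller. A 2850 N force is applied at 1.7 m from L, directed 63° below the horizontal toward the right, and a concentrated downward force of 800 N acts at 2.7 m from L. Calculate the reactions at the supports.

L_x = -1294 N, L_y = 1180 N, R_y = 2159 N

Taking moments about L: R_y·3 − 2850·sin63°·1.7 − 800·2.7 = 0 → R_y = 6476.93/3 = 2158.98 ≈ 2159 N.
ΣF_y = 0: L_y + 2158.98 − 2850·sin63° − 800 = 0 → L_y = 1180 N.
ΣF_x = 0: L_x + 2850·cos63° = 0 → L_x = -1294 N.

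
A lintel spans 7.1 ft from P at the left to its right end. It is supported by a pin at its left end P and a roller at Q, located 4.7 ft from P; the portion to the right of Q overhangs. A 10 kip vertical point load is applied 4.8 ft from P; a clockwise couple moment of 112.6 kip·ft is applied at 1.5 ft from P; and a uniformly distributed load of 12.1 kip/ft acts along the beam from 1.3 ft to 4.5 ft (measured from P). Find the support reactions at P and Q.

P_x = 0, P_y = -9.341 kip, Q_y = 58.06 kip

Resultant of the distributed load: 12.1 × 3.2 = 38.72 kip at 2.9 ft from P.
Moments about P: Q_y·4.7 − 10·4.8 − 112.6 − (12.1·3.2)·2.9 = 0 → Q_y = 272.888/4.7 = 58.0613 ≈ 58.06 kip.
ΣF_y = 0: P_y + 58.0613 − 10 − 12.1·3.2 = 0 → P_y = -9.341 kip.
ΣF_x = 0: no horizontal applied forces, so P_x = 0.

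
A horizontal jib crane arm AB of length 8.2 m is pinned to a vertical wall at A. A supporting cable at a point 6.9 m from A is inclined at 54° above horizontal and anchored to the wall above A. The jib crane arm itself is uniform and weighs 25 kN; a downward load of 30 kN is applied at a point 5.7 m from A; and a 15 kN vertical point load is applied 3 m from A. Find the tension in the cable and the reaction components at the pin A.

ΣM about A: T·sin54°·6.9 − 25·4.1 − 30·5.7 − 15·3 = 0 → T = 318.5/(6.9·0.809017) = 57.0562 ≈ 57.06 kN.
ΣF_x = 0: A_x − T·cos54° = 0 → A_x = 57.0562 × 0.587785 = 33.54 kN.
ΣF_y = 0: A_y + T·sin54° − 25 − 30 − 15 = 0 → A_y = 70 − 57.0562 × 0.809017 = 23.84 kN.

T = 57.06 kN, A_x = 33.54 kN, A_y = 23.84 kN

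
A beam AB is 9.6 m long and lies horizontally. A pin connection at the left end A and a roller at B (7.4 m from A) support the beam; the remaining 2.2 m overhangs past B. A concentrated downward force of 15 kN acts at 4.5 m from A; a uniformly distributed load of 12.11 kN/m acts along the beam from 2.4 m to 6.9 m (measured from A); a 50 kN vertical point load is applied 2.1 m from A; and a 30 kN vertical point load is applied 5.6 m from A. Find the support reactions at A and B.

A_x = 0, A_y = 69.24 kN, B_y = 80.26 kN

Resultant of the distributed load: 12.11 × 4.5 = 54.495 kN at 4.65 m from A.
Taking moments about A: B_y·7.4 − 15·4.5 − (12.11·4.5)·4.65 − 50·2.1 − 30·5.6 = 0 → B_y = 593.90175/7.4 = 80.257 ≈ 80.26 kN.
ΣF_y = 0: A_y + 80.257 − 15 − 12.11·4.5 − 50 − 30 = 0 → A_y = 69.24 kN.
ΣF_x = 0: no horizontal applied forces, so A_x = 0.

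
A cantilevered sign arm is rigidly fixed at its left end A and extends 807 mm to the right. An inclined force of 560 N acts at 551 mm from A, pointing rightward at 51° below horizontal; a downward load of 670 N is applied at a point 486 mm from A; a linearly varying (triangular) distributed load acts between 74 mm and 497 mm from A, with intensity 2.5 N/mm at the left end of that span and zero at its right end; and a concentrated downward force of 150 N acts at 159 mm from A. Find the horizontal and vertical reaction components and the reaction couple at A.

Resultant of the triangular load: ½ × 2.5 × 423 = 528.75 N, acting at 215 mm from A (one-third of the span from the peak).
ΣF_x = 0: A_x + 560·cos51° = 0 → A_x = -352.4 N.
ΣF_y = 0: A_y − 560·sin51° − 670 − ½·2.5·423 − 150 = 0 → A_y = 1784 N.
ΣM about A: M_A − 560·sin51°·551 − 670·486 − (½·2.5·423)·215 − 150·159 = 0 → M_A = 702900 N·mm.

A_x = -352.4 N, A_y = 1784 N, M_A = 702900 N·mm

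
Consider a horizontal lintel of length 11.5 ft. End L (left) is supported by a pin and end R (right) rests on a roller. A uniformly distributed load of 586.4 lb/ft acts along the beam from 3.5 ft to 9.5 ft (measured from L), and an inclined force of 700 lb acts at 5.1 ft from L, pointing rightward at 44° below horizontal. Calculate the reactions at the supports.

Resultant of the distributed load: 586.4 × 6 = 3518.4 lb at 6.5 ft from L.
Taking moments about L: R_y·11.5 − (586.4·6)·6.5 − 700·sin44°·5.1 = 0 → R_y = 25349.5/11.5 = 2204.3 ≈ 2204 lb.
ΣF_y = 0: L_y + 2204.3 − 586.4·6 − 700·sin44° = 0 → L_y = 1800 lb.
ΣF_x = 0: L_x + 700·cos44° = 0 → L_x = -503.5 lb.

L_x = -503.5 lb, L_y = 1800 lb, R_y = 2204 lb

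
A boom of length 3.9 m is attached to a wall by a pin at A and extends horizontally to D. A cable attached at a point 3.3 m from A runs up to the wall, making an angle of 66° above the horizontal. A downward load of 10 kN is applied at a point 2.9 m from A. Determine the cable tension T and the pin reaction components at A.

T = 9.620 kN, A_x = 3.913 kN, A_y = 1.212 kN

ΣM about A: T·sin66°·3.3 − 10·2.9 = 0 → T = 29/(3.3·0.913545) = 9.61954 ≈ 9.620 kN.
ΣF_x = 0: A_x − T·cos66° = 0 → A_x = 9.61954 × 0.406737 = 3.913 kN.
ΣF_y = 0: A_y + T·sin66° − 10 = 0 → A_y = 10 − 9.61954 × 0.913545 = 1.212 kN.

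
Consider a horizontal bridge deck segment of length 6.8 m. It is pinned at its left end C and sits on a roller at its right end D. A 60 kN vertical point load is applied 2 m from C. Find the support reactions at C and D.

Moments about C: D_y·6.8 − 60·2 = 0 → D_y = 120/6.8 = 17.6471 ≈ 17.65 kN.
ΣF_y = 0: C_y + 17.6471 − 60 = 0 → C_y = 42.35 kN.
ΣF_x = 0: no horizontal applied forces, so C_x = 0.

C_x = 0, C_y = 42.35 kN, D_y = 17.65 kN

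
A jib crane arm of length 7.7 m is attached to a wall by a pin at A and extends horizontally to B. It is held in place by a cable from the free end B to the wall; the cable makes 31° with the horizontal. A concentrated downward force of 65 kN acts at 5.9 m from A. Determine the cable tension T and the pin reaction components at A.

T = 96.70 kN, A_x = 82.89 kN, A_y = 15.19 kN

ΣM about A: T·sin31°·7.7 − 65·5.9 = 0 → T = 383.5/(7.7·0.515038) = 96.702 ≈ 96.70 kN.
ΣF_x = 0: A_x − T·cos31° = 0 → A_x = 96.702 × 0.857167 = 82.89 kN.
ΣF_y = 0: A_y + T·sin31° − 65 = 0 → A_y = 65 − 96.702 × 0.515038 = 15.19 kN.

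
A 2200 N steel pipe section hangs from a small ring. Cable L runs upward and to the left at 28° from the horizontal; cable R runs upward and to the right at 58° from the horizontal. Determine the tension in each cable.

T_L = 1169 N, T_R = 1947 N

ΣF_x = 0: −T_L·cos28° + T_R·cos58° = 0 → T_R = 1.66619·T_L.
ΣF_y = 0: T_L·sin28° + T_R·sin58° = 2200.
Substitute: T_L·(0.469472 + 1.66619·0.848048) = 2200 → T_L = 1168.67 ≈ 1169 N.
Then T_R = 1.66619 × 1168.67 = 1947 N.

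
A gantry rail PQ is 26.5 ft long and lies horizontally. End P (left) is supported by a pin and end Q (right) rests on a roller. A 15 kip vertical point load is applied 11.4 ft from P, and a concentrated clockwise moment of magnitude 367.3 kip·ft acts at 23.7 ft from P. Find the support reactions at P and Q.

P_x = 0, P_y = -5.313 kip, Q_y = 20.31 kip

ΣM about P: Q_y·26.5 − 15·11.4 − 367.3 = 0 → Q_y = 538.3/26.5 = 20.3132 ≈ 20.31 kip.
ΣF_y = 0: P_y + 20.3132 − 15 = 0 → P_y = -5.313 kip.
ΣF_x = 0: no horizontal applied forces, so P_x = 0.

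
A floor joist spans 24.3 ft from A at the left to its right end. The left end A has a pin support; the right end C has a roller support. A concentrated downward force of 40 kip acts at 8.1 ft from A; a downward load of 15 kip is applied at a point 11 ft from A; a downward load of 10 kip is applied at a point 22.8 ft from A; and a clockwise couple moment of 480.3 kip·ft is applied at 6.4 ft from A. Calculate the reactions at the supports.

ΣM about A: C_y·24.3 − 40·8.1 − 15·11 − 10·22.8 − 480.3 = 0 → C_y = 1197.3/24.3 = 49.2716 ≈ 49.27 kip.
ΣF_y = 0: A_y + 49.2716 − 40 − 15 − 10 = 0 → A_y = 15.73 kip.
ΣF_x = 0: no horizontal applied forces, so A_x = 0.

A_x = 0, A_y = 15.73 kip, C_y = 49.27 kip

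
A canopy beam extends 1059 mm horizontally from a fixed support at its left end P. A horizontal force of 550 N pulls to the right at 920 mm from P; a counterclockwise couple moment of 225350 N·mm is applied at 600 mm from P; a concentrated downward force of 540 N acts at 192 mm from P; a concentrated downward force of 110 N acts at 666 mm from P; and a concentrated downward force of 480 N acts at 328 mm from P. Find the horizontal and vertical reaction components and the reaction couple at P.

ΣF_x = 0: P_x + 550 = 0 → P_x = -550.0 N.
ΣF_y = 0: P_y − 540 − 110 − 480 = 0 → P_y = 1130 N.
ΣM about P: M_P + 225350 − 540·192 − 110·666 − 480·328 = 0 → M_P = 109000 N·mm.

P_x = -550.0 N, P_y = 1130 N, M_P = 109000 N·mm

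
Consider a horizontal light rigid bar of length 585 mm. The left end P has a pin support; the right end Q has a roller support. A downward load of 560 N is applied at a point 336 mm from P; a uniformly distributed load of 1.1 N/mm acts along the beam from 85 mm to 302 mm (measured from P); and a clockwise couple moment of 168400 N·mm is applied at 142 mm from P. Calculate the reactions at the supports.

P_x = 0, P_y = 110.2 N, Q_y = 688.5 N

Resultant of the distributed load: 1.1 × 217 = 238.7 N at 193.5 mm from P.
Taking moments about P: Q_y·585 − 560·336 − (1.1·217)·193.5 − 168400 = 0 → Q_y = 402748.45/585 = 688.459 ≈ 688.5 N.
ΣF_y = 0: P_y + 688.459 − 560 − 1.1·217 = 0 → P_y = 110.2 N.
ΣF_x = 0: no horizontal applied forces, so P_x = 0.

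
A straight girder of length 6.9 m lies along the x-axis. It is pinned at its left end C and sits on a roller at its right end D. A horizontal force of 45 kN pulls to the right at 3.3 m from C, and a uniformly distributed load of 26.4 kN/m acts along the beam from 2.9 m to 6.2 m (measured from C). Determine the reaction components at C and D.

C_x = -45.00 kN, C_y = 29.67 kN, D_y = 57.45 kN

Resultant of the distributed load: 26.4 × 3.3 = 87.12 kN at 4.55 m from C.
Moments about C: D_y·6.9 − (26.4·3.3)·4.55 = 0 → D_y = 396.396/6.9 = 57.4487 ≈ 57.45 kN.
ΣF_y = 0: C_y + 57.4487 − 26.4·3.3 = 0 → C_y = 29.67 kN.
ΣF_x = 0: C_x + 45 = 0 → C_x = -45.00 kN.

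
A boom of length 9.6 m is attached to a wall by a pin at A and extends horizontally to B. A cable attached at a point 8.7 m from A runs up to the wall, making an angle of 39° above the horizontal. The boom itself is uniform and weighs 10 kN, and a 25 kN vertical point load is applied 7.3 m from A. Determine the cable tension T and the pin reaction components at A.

ΣM about A: T·sin39°·8.7 − 10·4.8 − 25·7.3 = 0 → T = 230.5/(8.7·0.62932) = 42.0998 ≈ 42.10 kN.
ΣF_x = 0: A_x − T·cos39° = 0 → A_x = 42.0998 × 0.777146 = 32.72 kN.
ΣF_y = 0: A_y + T·sin39° − 10 − 25 = 0 → A_y = 35 − 42.0998 × 0.62932 = 8.506 kN.

T = 42.10 kN, A_x = 32.72 kN, A_y = 8.506 kN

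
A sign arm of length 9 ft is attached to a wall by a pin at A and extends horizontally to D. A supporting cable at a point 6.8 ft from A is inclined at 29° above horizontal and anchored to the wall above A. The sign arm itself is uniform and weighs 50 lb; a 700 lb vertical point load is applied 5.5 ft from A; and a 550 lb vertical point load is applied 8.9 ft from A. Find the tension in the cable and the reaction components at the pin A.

ΣM about A: T·sin29°·6.8 − 50·4.5 − 700·5.5 − 550·8.9 = 0 → T = 8970/(6.8·0.48481) = 2720.9 ≈ 2721 lb.
ΣF_x = 0: A_x − T·cos29° = 0 → A_x = 2720.9 × 0.87462 = 2380 lb.
ΣF_y = 0: A_y + T·sin29° − 50 − 700 − 550 = 0 → A_y = 1300 − 2720.9 × 0.48481 = -19.12 lb.

T = 2721 lb, A_x = 2380 lb, A_y = -19.12 lb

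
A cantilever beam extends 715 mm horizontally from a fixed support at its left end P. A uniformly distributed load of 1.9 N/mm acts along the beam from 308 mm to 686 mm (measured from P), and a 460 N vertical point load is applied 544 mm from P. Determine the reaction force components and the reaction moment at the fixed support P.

P_x = 0, P_y = 1178 N, M_P = 607200 N·mm

Resultant of the distributed load: 1.9 × 378 = 718.2 N at 497 mm from P.
ΣF_x = 0: P_x = 0.
ΣF_y = 0: P_y − 1.9·378 − 460 = 0 → P_y = 1178 N.
ΣM about P: M_P − (1.9·378)·497 − 460·544 = 0 → M_P = 607200 N·mm.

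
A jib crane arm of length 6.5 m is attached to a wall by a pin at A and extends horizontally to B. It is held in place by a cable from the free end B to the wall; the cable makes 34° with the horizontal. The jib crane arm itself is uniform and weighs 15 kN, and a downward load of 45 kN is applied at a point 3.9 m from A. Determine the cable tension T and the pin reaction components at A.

ΣM about A: T·sin34°·6.5 − 15·3.25 − 45·3.9 = 0 → T = 224.25/(6.5·0.559193) = 61.6961 ≈ 61.70 kN.
ΣF_x = 0: A_x − T·cos34° = 0 → A_x = 61.6961 × 0.829038 = 51.15 kN.
ΣF_y = 0: A_y + T·sin34° − 15 − 45 = 0 → A_y = 60 − 61.6961 × 0.559193 = 25.50 kN.

T = 61.70 kN, A_x = 51.15 kN, A_y = 25.50 kN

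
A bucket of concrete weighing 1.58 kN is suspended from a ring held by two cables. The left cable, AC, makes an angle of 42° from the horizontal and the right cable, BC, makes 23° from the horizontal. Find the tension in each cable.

T_AC = 1.605 kN, T_BC = 1.296 kN

ΣF_x = 0: −T_AC·cos42° + T_BC·cos23° = 0 → T_BC = 0.807323·T_AC.
ΣF_y = 0: T_AC·sin42° + T_BC·sin23° = 1.58.
Substitute: T_AC·(0.669131 + 0.807323·0.390731) = 1.58 → T_AC = 1.60475 ≈ 1.605 kN.
Then T_BC = 0.807323 × 1.60475 = 1.296 kN.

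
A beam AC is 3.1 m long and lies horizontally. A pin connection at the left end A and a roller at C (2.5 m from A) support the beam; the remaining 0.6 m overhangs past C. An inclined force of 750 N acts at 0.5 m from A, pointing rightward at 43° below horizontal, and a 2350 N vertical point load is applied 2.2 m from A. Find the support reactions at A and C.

ΣM about A: C_y·2.5 − 750·sin43°·0.5 − 2350·2.2 = 0 → C_y = 5425.75/2.5 = 2170.3 ≈ 2170 N.
ΣF_y = 0: A_y + 2170.3 − 750·sin43° − 2350 = 0 → A_y = 691.2 N.
ΣF_x = 0: A_x + 750·cos43° = 0 → A_x = -548.5 N.

A_x = -548.5 N, A_y = 691.2 N, C_y = 2170 N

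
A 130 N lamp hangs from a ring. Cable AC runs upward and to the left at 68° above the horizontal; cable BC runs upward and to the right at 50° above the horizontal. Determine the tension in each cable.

T_AC = 94.64 N, T_BC = 55.15 N

ΣF_x = 0: −T_AC·cos68° + T_BC·cos50° = 0 → T_BC = 0.582784·T_AC.
ΣF_y = 0: T_AC·sin68° + T_BC·sin50° = 130.
Substitute: T_AC·(0.927184 + 0.582784·0.766044) = 130 → T_AC = 94.6403 ≈ 94.64 N.
Then T_BC = 0.582784 × 94.6403 = 55.15 N.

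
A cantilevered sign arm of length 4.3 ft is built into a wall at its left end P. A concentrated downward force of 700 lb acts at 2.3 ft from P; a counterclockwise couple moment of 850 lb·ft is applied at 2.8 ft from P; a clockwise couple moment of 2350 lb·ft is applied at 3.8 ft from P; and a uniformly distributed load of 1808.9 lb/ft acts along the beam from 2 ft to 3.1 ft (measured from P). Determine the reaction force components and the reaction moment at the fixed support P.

P_x = 0, P_y = 2690 lb, M_P = 8184 lb·ft

Resultant of the distributed load: 1808.9 × 1.1 = 1989.79 lb at 2.55 ft from P.
ΣF_x = 0: P_x = 0.
ΣF_y = 0: P_y − 700 − 1808.9·1.1 = 0 → P_y = 2690 lb.
ΣM about P: M_P − 700·2.3 + 850 − 2350 − (1808.9·1.1)·2.55 = 0 → M_P = 8184 lb·ft.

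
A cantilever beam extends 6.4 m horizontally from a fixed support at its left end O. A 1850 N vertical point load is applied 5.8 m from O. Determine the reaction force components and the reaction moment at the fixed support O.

O_x = 0, O_y = 1850 N, M_O = 10730 N·m

ΣF_x = 0: O_x = 0.
ΣF_y = 0: O_y − 1850 = 0 → O_y = 1850 N.
ΣM about O: M_O − 1850·5.8 = 0 → M_O = 10730 N·m.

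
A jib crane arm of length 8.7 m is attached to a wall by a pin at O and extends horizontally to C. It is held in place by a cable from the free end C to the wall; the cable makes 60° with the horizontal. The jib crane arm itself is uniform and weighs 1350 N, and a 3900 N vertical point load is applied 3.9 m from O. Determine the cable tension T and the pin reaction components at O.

T = 2798 N, O_x = 1399 N, O_y = 2827 N

ΣM about O: T·sin60°·8.7 − 1350·4.35 − 3900·3.9 = 0 → T = 21082.5/(8.7·0.866025) = 2798.16 ≈ 2798 N.
ΣF_x = 0: O_x − T·cos60° = 0 → O_x = 2798.16 × 0.5 = 1399 N.
ΣF_y = 0: O_y + T·sin60° − 1350 − 3900 = 0 → O_y = 5250 − 2798.16 × 0.866025 = 2827 N.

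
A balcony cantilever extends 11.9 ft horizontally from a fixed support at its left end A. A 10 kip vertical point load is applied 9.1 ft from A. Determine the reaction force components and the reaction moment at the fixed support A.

ΣF_x = 0: A_x = 0.
ΣF_y = 0: A_y − 10 = 0 → A_y = 10.00 kip.
ΣM about A: M_A − 10·9.1 = 0 → M_A = 91.00 kip·ft.

A_x = 0, A_y = 10.00 kip, M_A = 91.00 kip·ft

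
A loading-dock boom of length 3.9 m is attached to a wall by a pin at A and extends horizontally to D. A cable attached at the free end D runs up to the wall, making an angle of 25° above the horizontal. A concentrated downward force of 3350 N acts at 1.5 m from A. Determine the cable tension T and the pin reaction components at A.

T = 3049 N, A_x = 2763 N, A_y = 2062 N

ΣM about A: T·sin25°·3.9 − 3350·1.5 = 0 → T = 5025/(3.9·0.422618) = 3048.76 ≈ 3049 N.
ΣF_x = 0: A_x − T·cos25° = 0 → A_x = 3048.76 × 0.906308 = 2763 N.
ΣF_y = 0: A_y + T·sin25° − 3350 = 0 → A_y = 3350 − 3048.76 × 0.422618 = 2062 N.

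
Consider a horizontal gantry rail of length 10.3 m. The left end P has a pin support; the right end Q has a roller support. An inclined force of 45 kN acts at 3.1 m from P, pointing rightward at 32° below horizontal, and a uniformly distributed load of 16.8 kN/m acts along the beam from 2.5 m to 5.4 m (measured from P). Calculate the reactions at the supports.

P_x = -38.16 kN, P_y = 46.71 kN, Q_y = 25.86 kN

Resultant of the distributed load: 16.8 × 2.9 = 48.72 kN at 3.95 m from P.
Taking moments about P: Q_y·10.3 − 45·sin32°·3.1 − (16.8·2.9)·3.95 = 0 → Q_y = 266.368/10.3 = 25.861 ≈ 25.86 kN.
ΣF_y = 0: P_y + 25.861 − 45·sin32° − 16.8·2.9 = 0 → P_y = 46.71 kN.
ΣF_x = 0: P_x + 45·cos32° = 0 → P_x = -38.16 kN.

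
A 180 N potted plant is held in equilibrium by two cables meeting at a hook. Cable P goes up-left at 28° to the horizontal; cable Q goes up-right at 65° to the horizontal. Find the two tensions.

T_P = 76.18 N, T_Q = 159.1 N

ΣF_x = 0: −T_P·cos28° + T_Q·cos65° = 0 → T_Q = 2.08923·T_P.
ΣF_y = 0: T_P·sin28° + T_Q·sin65° = 180.
Substitute: T_P·(0.469472 + 2.08923·0.906308) = 180 → T_P = 76.1757 ≈ 76.18 N.
Then T_Q = 2.08923 × 76.1757 = 159.1 N.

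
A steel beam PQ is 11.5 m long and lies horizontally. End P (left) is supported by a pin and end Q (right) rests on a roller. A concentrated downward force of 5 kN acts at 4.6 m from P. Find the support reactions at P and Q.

Taking moments about P: Q_y·11.5 − 5·4.6 = 0 → Q_y = 23/11.5 = 2.000 kN.
ΣF_y = 0: P_y + 2 − 5 = 0 → P_y = 3.000 kN.
ΣF_x = 0: no horizontal applied forces, so P_x = 0.

P_x = 0, P_y = 3.000 kN, Q_y = 2.000 kN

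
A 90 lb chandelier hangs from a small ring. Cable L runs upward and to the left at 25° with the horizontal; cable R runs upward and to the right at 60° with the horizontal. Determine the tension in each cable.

T_L = 45.17 lb, T_R = 81.88 lb

ΣF_x = 0: −T_L·cos25° + T_R·cos60° = 0 → T_R = 1.81262·T_L.
ΣF_y = 0: T_L·sin25° + T_R·sin60° = 90.
Substitute: T_L·(0.422618 + 1.81262·0.866025) = 90 → T_L = 45.1718 ≈ 45.17 lb.
Then T_R = 1.81262 × 45.1718 = 81.88 lb.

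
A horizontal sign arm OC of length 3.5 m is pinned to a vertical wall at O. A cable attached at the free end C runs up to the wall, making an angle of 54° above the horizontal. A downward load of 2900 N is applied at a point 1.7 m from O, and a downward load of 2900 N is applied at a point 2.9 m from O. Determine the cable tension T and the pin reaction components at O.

ΣM about O: T·sin54°·3.5 − 2900·1.7 − 2900·2.9 = 0 → T = 13340/(3.5·0.809017) = 4711.18 ≈ 4711 N.
ΣF_x = 0: O_x − T·cos54° = 0 → O_x = 4711.18 × 0.587785 = 2769 N.
ΣF_y = 0: O_y + T·sin54° − 2900 − 2900 = 0 → O_y = 5800 − 4711.18 × 0.809017 = 1989 N.

T = 4711 N, O_x = 2769 N, O_y = 1989 N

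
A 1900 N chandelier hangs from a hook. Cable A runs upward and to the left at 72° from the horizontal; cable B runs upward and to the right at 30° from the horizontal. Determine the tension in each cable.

ΣF_x = 0: −T_A·cos72° + T_B·cos30° = 0 → T_B = 0.356822·T_A.
ΣF_y = 0: T_A·sin72° + T_B·sin30° = 1900.
Substitute: T_A·(0.951057 + 0.356822·0.5) = 1900 → T_A = 1682.21 ≈ 1682 N.
Then T_B = 0.356822 × 1682.21 = 600.2 N.

T_A = 1682 N, T_B = 600.2 N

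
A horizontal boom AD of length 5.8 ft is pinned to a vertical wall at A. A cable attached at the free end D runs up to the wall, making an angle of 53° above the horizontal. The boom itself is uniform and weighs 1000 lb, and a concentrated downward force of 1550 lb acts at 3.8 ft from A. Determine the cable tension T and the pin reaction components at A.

ΣM about A: T·sin53°·5.8 − 1000·2.9 − 1550·3.8 = 0 → T = 8790/(5.8·0.798636) = 1897.63 ≈ 1898 lb.
ΣF_x = 0: A_x − T·cos53° = 0 → A_x = 1897.63 × 0.601815 = 1142 lb.
ΣF_y = 0: A_y + T·sin53° − 1000 − 1550 = 0 → A_y = 2550 − 1897.63 × 0.798636 = 1034 lb.

T = 1898 lb, A_x = 1142 lb, A_y = 1034 lb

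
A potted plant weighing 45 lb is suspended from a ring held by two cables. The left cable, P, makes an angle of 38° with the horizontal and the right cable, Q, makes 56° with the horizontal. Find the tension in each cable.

ΣF_x = 0: −T_P·cos38° + T_Q·cos56° = 0 → T_Q = 1.40919·T_P.
ΣF_y = 0: T_P·sin38° + T_Q·sin56° = 45.
Substitute: T_P·(0.615661 + 1.40919·0.829038) = 45 → T_P = 25.2252 ≈ 25.23 lb.
Then T_Q = 1.40919 × 25.2252 = 35.55 lb.

T_P = 25.23 lb, T_Q = 35.55 lb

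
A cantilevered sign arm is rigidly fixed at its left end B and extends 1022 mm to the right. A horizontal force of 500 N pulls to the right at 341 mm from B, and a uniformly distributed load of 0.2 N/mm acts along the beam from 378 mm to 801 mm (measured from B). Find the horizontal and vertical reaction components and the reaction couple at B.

Resultant of the distributed load: 0.2 × 423 = 84.6 N at 589.5 mm from B.
ΣF_x = 0: B_x + 500 = 0 → B_x = -500.0 N.
ΣF_y = 0: B_y − 0.2·423 = 0 → B_y = 84.60 N.
ΣM about B: M_B − (0.2·423)·589.5 = 0 → M_B = 49870 N·mm.

B_x = -500.0 N, B_y = 84.60 N, M_B = 49870 N·mm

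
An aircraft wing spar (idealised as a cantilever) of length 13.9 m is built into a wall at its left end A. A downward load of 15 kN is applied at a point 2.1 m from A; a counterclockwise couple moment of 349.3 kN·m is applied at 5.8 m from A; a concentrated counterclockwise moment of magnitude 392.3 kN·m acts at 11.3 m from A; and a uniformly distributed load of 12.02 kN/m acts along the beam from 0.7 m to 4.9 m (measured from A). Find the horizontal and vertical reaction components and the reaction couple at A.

Resultant of the distributed load: 12.02 × 4.2 = 50.484 kN at 2.8 m from A.
ΣF_x = 0: A_x = 0.
ΣF_y = 0: A_y − 15 − 12.02·4.2 = 0 → A_y = 65.48 kN.
ΣM about A: M_A − 15·2.1 + 349.3 + 392.3 − (12.02·4.2)·2.8 = 0 → M_A = -568.7 kN·m.

A_x = 0, A_y = 65.48 kN, M_A = -568.7 kN·m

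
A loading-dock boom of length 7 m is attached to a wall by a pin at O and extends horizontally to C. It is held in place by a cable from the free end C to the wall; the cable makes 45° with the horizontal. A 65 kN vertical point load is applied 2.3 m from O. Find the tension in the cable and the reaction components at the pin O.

T = 30.20 kN, O_x = 21.36 kN, O_y = 43.64 kN

ΣM about O: T·sin45°·7 − 65·2.3 = 0 → T = 149.5/(7·0.707107) = 30.2036 ≈ 30.20 kN.
ΣF_x = 0: O_x − T·cos45° = 0 → O_x = 30.2036 × 0.707107 = 21.36 kN.
ΣF_y = 0: O_y + T·sin45° − 65 = 0 → O_y = 65 − 30.2036 × 0.707107 = 43.64 kN.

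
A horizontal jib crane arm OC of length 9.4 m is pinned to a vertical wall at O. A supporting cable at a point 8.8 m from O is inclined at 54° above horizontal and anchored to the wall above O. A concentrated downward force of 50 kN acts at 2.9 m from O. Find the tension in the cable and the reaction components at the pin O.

T = 20.37 kN, O_x = 11.97 kN, O_y = 33.52 kN

ΣM about O: T·sin54°·8.8 − 50·2.9 = 0 → T = 145/(8.8·0.809017) = 20.367 ≈ 20.37 kN.
ΣF_x = 0: O_x − T·cos54° = 0 → O_x = 20.367 × 0.587785 = 11.97 kN.
ΣF_y = 0: O_y + T·sin54° − 50 = 0 → O_y = 50 − 20.367 × 0.809017 = 33.52 kN.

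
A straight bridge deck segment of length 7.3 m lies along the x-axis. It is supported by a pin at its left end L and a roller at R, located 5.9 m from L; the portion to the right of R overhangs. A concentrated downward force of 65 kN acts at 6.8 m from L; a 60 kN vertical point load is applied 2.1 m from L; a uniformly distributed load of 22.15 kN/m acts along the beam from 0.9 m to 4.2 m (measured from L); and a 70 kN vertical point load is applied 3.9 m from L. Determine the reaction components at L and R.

Resultant of the distributed load: 22.15 × 3.3 = 73.095 kN at 2.55 m from L.
Moments about L: R_y·5.9 − 65·6.8 − 60·2.1 − (22.15·3.3)·2.55 − 70·3.9 = 0 → R_y = 1027.39225/5.9 = 174.134 ≈ 174.1 kN.
ΣF_y = 0: L_y + 174.134 − 65 − 60 − 22.15·3.3 − 70 = 0 → L_y = 93.96 kN.
ΣF_x = 0: no horizontal applied forces, so L_x = 0.

L_x = 0, L_y = 93.96 kN, R_y = 174.1 kN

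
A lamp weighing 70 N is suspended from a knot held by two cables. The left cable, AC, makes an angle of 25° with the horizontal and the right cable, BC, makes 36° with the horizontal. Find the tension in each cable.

T_AC = 64.75 N, T_BC = 72.54 N

ΣF_x = 0: −T_AC·cos25° + T_BC·cos36° = 0 → T_BC = 1.12026·T_AC.
ΣF_y = 0: T_AC·sin25° + T_BC·sin36° = 70.
Substitute: T_AC·(0.422618 + 1.12026·0.587785) = 70 → T_AC = 64.7495 ≈ 64.75 N.
Then T_BC = 1.12026 × 64.7495 = 72.54 N.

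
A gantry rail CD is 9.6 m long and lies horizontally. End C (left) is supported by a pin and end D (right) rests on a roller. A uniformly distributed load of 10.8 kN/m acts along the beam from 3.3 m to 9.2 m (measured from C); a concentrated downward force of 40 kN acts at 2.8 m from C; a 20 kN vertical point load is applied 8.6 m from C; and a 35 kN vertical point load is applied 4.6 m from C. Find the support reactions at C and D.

Resultant of the distributed load: 10.8 × 5.9 = 63.72 kN at 6.25 m from C.
Taking moments about C: D_y·9.6 − (10.8·5.9)·6.25 − 40·2.8 − 20·8.6 − 35·4.6 = 0 → D_y = 843.25/9.6 = 87.8385 ≈ 87.84 kN.
ΣF_y = 0: C_y + 87.8385 − 10.8·5.9 − 40 − 20 − 35 = 0 → C_y = 70.88 kN.
ΣF_x = 0: no horizontal applied forces, so C_x = 0.

C_x = 0, C_y = 70.88 kN, D_y = 87.84 kN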